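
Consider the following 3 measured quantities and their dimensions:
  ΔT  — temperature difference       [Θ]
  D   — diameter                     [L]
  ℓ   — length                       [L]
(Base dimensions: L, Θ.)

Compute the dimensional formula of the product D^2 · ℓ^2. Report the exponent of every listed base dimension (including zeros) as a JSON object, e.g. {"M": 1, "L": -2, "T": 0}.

Dimensional matrix (L×Θ by ΔT×D×ℓ):
  L: [ 0  1  1]
  Θ: [ 1  0  0]
  [L]: (2)·1+(2)·1 = 4
  [Θ]: (2)·0+(2)·0 = 0
⇒ L^4

{"L": 4, "Θ": 0}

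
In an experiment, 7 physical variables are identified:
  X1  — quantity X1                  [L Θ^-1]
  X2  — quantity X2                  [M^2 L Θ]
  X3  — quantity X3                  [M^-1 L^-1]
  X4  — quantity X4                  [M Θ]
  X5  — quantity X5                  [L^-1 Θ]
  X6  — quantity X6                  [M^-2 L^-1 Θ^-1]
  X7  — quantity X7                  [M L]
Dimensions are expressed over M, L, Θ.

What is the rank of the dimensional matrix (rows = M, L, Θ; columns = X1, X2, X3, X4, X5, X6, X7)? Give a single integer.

Dimensional matrix (M×L×Θ by X1×X2×X3×X4×X5×X6×X7):
  M: [ 0  2 -1  1  0 -2  1]
  L: [ 1  1 -1  0 -1 -1  1]
  Θ: [-1  1  0  1  1 -1  0]
RREF → pivots at {X1,X2} ⇒ r = 2

2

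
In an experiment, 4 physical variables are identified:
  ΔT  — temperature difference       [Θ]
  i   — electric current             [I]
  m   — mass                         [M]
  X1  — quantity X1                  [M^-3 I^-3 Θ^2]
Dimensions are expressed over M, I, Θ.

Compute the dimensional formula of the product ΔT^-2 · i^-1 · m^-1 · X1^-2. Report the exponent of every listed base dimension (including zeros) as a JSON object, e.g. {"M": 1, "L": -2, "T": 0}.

{"M": 5, "I": 5, "Θ": -6}

Exponent matrix [M,I,Θ] × [ΔT,i,m,X1]:
  M: [ 0  0  1 -3]
  I: [ 0  1  0 -3]
  Θ: [ 1  0  0  2]
  [M]: (-2)·0+(-1)·0+(-1)·1+(-2)·-3 = 5
  [I]: (-2)·0+(-1)·1+(-1)·0+(-2)·-3 = 5
  [Θ]: (-2)·1+(-1)·0+(-1)·0+(-2)·2 = -6
⇒ M^5 I^5 Θ^-6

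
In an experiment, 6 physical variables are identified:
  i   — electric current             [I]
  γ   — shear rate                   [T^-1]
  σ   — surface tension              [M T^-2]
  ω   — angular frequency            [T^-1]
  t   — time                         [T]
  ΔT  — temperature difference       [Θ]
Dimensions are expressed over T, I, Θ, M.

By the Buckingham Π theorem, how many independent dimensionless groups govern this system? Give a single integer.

2

Dimensional matrix (T×I×Θ×M by i×γ×σ×ω×t×ΔT):
  T: [ 0 -1 -2 -1  1  0]
  I: [ 1  0  0  0  0  0]
  Θ: [ 0  0  0  0  0  1]
  M: [ 0  0  1  0  0  0]
Echelon form has 4 nonzero rows (pivots: i,γ,σ,ΔT)
6 vars − rank 4 = 2 Π groups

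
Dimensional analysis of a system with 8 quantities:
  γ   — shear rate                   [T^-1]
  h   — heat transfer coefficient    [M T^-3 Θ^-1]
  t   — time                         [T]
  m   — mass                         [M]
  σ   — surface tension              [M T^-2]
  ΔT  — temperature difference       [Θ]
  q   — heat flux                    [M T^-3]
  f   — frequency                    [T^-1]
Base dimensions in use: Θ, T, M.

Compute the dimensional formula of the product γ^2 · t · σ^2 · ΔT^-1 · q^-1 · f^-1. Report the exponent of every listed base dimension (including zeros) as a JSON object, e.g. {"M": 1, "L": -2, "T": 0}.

{"Θ": -1, "T": -1, "M": 1}

Dimensional matrix (Θ×T×M by γ×h×t×m×σ×ΔT×q×f):
  Θ: [ 0 -1  0  0  0  1  0  0]
  T: [-1 -3  1  0 -2  0 -3 -1]
  M: [ 0  1  0  1  1  0  1  0]
  [Θ]: (2)·0+(1)·0+(2)·0+(-1)·1+(-1)·0+(-1)·0 = -1
  [T]: (2)·-1+(1)·1+(2)·-2+(-1)·0+(-1)·-3+(-1)·-1 = -1
  [M]: (2)·0+(1)·0+(2)·1+(-1)·0+(-1)·1+(-1)·0 = 1
⇒ Θ^-1 T^-1 M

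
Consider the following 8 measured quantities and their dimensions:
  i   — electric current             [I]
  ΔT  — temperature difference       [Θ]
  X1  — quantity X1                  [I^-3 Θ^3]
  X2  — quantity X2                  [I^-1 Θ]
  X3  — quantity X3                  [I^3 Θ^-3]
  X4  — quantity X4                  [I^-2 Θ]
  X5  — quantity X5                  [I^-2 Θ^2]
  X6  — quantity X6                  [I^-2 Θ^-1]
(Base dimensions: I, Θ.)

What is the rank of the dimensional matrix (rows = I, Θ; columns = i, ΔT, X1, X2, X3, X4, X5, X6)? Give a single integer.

Write exponents as rows I,Θ / cols i,ΔT,X1,X2,X3,X4,X5,X6:
  I: [ 1  0 -3 -1  3 -2 -2 -2]
  Θ: [ 0  1  3  1 -3  1  2 -1]
RREF → pivots at {i,ΔT} ⇒ r = 2

2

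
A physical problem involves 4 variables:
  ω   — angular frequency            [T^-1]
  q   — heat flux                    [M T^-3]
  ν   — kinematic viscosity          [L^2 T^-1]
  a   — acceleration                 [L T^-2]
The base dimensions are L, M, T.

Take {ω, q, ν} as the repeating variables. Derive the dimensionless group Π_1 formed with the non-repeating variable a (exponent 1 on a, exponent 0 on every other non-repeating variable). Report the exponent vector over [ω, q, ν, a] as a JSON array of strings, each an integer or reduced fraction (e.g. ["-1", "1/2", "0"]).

Write exponents as rows L,M,T / cols ω,q,ν,a:
  L: [ 0  0  2  1]
  M: [ 0  1  0  0]
  T: [-1 -3 -1 -2]
RREF → pivots at {ω,q,ν} ⇒ r = 3
Pivot set = {ω,q,ν}, free = {a}
RREF:
  r0: [   1    0    0  3/2]
  r1: [   0    1    0    0]
  r2: [   0    0    1  1/2]
Fix exponent of a at 1; solve each RREF row for its pivot's exponent:
  r0: exp(ω) + (3/2)·1 = 0 ⇒ exp(ω) = -3/2
  r1: exp(q) + (0)·1 = 0 ⇒ exp(q) = 0
  r2: exp(ν) + (1/2)·1 = 0 ⇒ exp(ν) = -1/2
Π_1 = ω^(-3/2) · ν^(-1/2) · a

["-3/2", "0", "-1/2", "1"]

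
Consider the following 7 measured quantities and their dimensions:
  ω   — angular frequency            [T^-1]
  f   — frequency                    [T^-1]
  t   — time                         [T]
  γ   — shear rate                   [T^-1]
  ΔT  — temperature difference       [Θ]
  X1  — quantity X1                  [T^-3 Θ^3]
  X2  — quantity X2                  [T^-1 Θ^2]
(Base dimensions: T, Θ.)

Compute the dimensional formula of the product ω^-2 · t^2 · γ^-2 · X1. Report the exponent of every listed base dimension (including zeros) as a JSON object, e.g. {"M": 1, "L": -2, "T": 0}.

Exponent matrix [T,Θ] × [ω,f,t,γ,ΔT,X1,X2]:
  T: [-1 -1  1 -1  0 -3 -1]
  Θ: [ 0  0  0  0  1  3  2]
  [T]: (-2)·-1+(2)·1+(-2)·-1+(1)·-3 = 3
  [Θ]: (-2)·0+(2)·0+(-2)·0+(1)·3 = 3
⇒ T^3 Θ^3

{"T": 3, "Θ": 3}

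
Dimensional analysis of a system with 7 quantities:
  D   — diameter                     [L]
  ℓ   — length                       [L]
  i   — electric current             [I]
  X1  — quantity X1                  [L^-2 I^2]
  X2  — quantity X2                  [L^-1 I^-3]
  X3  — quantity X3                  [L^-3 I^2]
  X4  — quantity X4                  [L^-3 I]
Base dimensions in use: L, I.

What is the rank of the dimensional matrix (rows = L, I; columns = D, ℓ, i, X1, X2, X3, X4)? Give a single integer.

Write exponents as rows L,I / cols D,ℓ,i,X1,X2,X3,X4:
  L: [ 1  1  0 -2 -1 -3 -3]
  I: [ 0  0  1  2 -3  2  1]
Row reduction gives pivot columns D,i; rank = 2

2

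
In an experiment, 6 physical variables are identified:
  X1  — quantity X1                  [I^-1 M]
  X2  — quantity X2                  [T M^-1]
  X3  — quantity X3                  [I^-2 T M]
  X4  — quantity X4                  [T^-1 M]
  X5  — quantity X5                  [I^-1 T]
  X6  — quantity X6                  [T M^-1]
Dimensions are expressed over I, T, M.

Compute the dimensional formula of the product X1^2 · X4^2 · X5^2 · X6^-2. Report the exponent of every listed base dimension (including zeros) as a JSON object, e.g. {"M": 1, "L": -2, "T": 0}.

Dimensional matrix (I×T×M by X1×X2×X3×X4×X5×X6):
  I: [-1  0 -2  0 -1  0]
  T: [ 0  1  1 -1  1  1]
  M: [ 1 -1  1  1  0 -1]
  [I]: (2)·-1+(2)·0+(2)·-1+(-2)·0 = -4
  [T]: (2)·0+(2)·-1+(2)·1+(-2)·1 = -2
  [M]: (2)·1+(2)·1+(2)·0+(-2)·-1 = 6
⇒ I^-4 T^-2 M^6

{"I": -4, "T": -2, "M": 6}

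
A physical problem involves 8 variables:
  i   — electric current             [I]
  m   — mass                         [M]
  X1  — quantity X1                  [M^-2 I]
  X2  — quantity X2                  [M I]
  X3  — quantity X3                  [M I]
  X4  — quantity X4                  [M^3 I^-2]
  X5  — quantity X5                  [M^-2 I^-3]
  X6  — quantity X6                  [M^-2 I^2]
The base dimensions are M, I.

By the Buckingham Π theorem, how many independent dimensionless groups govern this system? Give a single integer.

6

Write exponents as rows M,I / cols i,m,X1,X2,X3,X4,X5,X6:
  M: [ 0  1 -2  1  1  3 -2 -2]
  I: [ 1  0  1  1  1 -2 -3  2]
RREF → pivots at {i,m} ⇒ r = 2
8 vars − rank 2 = 6 Π groups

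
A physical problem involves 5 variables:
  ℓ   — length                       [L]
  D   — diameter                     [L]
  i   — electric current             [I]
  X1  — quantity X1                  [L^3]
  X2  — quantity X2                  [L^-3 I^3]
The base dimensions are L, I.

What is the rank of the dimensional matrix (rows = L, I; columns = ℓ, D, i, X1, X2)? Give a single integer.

2

Write exponents as rows L,I / cols ℓ,D,i,X1,X2:
  L: [ 1  1  0  3 -3]
  I: [ 0  0  1  0  3]
Row reduction gives pivot columns ℓ,i; rank = 2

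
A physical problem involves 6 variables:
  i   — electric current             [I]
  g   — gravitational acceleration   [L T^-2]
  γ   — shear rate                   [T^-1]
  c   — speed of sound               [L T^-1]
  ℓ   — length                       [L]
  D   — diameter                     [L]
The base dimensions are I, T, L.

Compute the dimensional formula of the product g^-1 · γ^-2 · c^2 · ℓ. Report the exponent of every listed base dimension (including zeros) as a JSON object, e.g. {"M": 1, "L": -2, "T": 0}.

{"I": 0, "T": 2, "L": 2}

Exponent matrix [I,T,L] × [i,g,γ,c,ℓ,D]:
  I: [ 1  0  0  0  0  0]
  T: [ 0 -2 -1 -1  0  0]
  L: [ 0  1  0  1  1  1]
  [I]: (-1)·0+(-2)·0+(2)·0+(1)·0 = 0
  [T]: (-1)·-2+(-2)·-1+(2)·-1+(1)·0 = 2
  [L]: (-1)·1+(-2)·0+(2)·1+(1)·1 = 2
⇒ T^2 L^2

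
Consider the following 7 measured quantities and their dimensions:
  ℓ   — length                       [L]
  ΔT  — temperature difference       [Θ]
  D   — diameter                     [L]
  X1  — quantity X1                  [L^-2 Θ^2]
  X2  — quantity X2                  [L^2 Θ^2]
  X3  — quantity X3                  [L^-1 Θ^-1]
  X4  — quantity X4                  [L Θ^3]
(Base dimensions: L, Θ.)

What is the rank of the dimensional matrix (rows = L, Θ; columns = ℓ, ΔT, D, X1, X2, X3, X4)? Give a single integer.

Exponent matrix [L,Θ] × [ℓ,ΔT,D,X1,X2,X3,X4]:
  L: [ 1  0  1 -2  2 -1  1]
  Θ: [ 0  1  0  2  2 -1  3]
Row reduction gives pivot columns ℓ,ΔT; rank = 2

2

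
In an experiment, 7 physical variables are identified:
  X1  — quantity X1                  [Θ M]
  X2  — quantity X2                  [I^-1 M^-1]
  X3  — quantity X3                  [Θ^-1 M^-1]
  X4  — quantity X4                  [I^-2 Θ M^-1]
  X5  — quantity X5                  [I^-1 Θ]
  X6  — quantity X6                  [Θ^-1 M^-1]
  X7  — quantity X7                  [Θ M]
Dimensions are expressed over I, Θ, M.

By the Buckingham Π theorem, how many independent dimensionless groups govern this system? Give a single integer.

Dimensional matrix (I×Θ×M by X1×X2×X3×X4×X5×X6×X7):
  I: [ 0 -1  0 -2 -1  0  0]
  Θ: [ 1  0 -1  1  1 -1  1]
  M: [ 1 -1 -1 -1  0 -1  1]
Echelon form has 2 nonzero rows (pivots: X1,X2)
n=7, r=2 ⇒ 5 dimensionless groups

5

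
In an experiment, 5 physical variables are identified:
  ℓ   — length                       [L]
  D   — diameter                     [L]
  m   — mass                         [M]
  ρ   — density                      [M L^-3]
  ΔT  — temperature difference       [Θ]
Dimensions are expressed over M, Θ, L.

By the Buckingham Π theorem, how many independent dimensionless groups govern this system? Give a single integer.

2

Exponent matrix [M,Θ,L] × [ℓ,D,m,ρ,ΔT]:
  M: [ 0  0  1  1  0]
  Θ: [ 0  0  0  0  1]
  L: [ 1  1  0 -3  0]
Echelon form has 3 nonzero rows (pivots: ℓ,m,ΔT)
n=5, r=3 ⇒ 2 dimensionless groups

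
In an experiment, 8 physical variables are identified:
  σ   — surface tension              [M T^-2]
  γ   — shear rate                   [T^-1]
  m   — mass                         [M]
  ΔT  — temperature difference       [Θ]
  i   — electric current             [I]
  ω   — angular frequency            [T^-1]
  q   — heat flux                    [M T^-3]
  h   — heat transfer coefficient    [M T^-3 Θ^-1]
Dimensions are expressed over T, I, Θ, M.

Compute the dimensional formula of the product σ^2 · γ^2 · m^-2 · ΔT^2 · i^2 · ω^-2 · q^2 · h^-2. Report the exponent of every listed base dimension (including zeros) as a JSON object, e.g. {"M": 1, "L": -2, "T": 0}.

Write exponents as rows T,I,Θ,M / cols σ,γ,m,ΔT,i,ω,q,h:
  T: [-2 -1  0  0  0 -1 -3 -3]
  I: [ 0  0  0  0  1  0  0  0]
  Θ: [ 0  0  0  1  0  0  0 -1]
  M: [ 1  0  1  0  0  0  1  1]
  [T]: (2)·-2+(2)·-1+(-2)·0+(2)·0+(2)·0+(-2)·-1+(2)·-3+(-2)·-3 = -4
  [I]: (2)·0+(2)·0+(-2)·0+(2)·0+(2)·1+(-2)·0+(2)·0+(-2)·0 = 2
  [Θ]: (2)·0+(2)·0+(-2)·0+(2)·1+(2)·0+(-2)·0+(2)·0+(-2)·-1 = 4
  [M]: (2)·1+(2)·0+(-2)·1+(2)·0+(2)·0+(-2)·0+(2)·1+(-2)·1 = 0
⇒ T^-4 I^2 Θ^4

{"T": -4, "I": 2, "Θ": 4, "M": 0}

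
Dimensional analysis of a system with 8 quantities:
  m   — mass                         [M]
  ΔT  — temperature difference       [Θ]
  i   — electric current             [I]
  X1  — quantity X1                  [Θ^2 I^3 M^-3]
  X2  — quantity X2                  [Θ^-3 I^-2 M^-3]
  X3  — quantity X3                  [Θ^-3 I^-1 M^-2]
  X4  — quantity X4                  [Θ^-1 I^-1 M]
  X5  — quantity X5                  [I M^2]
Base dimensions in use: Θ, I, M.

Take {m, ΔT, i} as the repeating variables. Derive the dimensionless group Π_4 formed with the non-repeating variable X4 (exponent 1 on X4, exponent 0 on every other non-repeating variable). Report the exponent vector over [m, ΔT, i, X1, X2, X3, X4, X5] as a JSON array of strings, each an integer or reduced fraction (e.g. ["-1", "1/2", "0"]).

["-1", "1", "1", "0", "0", "0", "1", "0"]

Dimensional matrix (Θ×I×M by m×ΔT×i×X1×X2×X3×X4×X5):
  Θ: [ 0  1  0  2 -3 -3 -1  0]
  I: [ 0  0  1  3 -2 -1 -1  1]
  M: [ 1  0  0 -3 -3 -2  1  2]
Echelon form has 3 nonzero rows (pivots: m,ΔT,i)
Pivot set = {m,ΔT,i}, free = {X1,X2,X3,X4,X5}
RREF:
  r0: [   1    0    0   -3   -3   -2    1    2]
  r1: [   0    1    0    2   -3   -3   -1    0]
  r2: [   0    0    1    3   -2   -1   -1    1]
Fix exponent of X4 at 1, X1 at 0, X2 at 0, X3 at 0, X5 at 0; solve each RREF row for its pivot's exponent:
  r0: exp(m) + (1)·1 = 0 ⇒ exp(m) = -1
  r1: exp(ΔT) + (-1)·1 = 0 ⇒ exp(ΔT) = 1
  r2: exp(i) + (-1)·1 = 0 ⇒ exp(i) = 1
Π_4 = m^-1 · ΔT · i · X4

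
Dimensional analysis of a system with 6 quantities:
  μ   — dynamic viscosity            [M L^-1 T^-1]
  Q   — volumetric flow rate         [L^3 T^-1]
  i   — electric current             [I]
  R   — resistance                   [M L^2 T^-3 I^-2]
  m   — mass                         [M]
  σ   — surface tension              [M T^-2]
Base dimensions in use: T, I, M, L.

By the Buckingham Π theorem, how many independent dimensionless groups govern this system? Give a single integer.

Write exponents as rows T,I,M,L / cols μ,Q,i,R,m,σ:
  T: [-1 -1  0 -3  0 -2]
  I: [ 0  0  1 -2  0  0]
  M: [ 1  0  0  1  1  1]
  L: [-1  3  0  2  0  0]
Echelon form has 4 nonzero rows (pivots: μ,Q,i,R)
Π count = n − r = 6 − 4 = 2

2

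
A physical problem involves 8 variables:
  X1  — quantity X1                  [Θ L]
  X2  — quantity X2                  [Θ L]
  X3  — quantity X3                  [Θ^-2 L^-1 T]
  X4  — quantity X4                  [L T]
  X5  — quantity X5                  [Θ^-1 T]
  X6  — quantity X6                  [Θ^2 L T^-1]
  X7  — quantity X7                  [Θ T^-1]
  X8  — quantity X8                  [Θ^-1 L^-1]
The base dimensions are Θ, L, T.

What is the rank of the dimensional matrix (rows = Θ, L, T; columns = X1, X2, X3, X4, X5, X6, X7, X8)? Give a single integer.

2

Write exponents as rows Θ,L,T / cols X1,X2,X3,X4,X5,X6,X7,X8:
  Θ: [ 1  1 -2  0 -1  2  1 -1]
  L: [ 1  1 -1  1  0  1  0 -1]
  T: [ 0  0  1  1  1 -1 -1  0]
Echelon form has 2 nonzero rows (pivots: X1,X3)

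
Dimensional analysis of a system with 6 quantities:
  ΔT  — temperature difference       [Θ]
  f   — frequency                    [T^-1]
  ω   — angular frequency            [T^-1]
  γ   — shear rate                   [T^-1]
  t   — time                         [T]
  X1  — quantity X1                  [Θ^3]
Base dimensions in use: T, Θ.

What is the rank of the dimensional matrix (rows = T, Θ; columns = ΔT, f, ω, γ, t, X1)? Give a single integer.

Write exponents as rows T,Θ / cols ΔT,f,ω,γ,t,X1:
  T: [ 0 -1 -1 -1  1  0]
  Θ: [ 1  0  0  0  0  3]
Echelon form has 2 nonzero rows (pivots: ΔT,f)

2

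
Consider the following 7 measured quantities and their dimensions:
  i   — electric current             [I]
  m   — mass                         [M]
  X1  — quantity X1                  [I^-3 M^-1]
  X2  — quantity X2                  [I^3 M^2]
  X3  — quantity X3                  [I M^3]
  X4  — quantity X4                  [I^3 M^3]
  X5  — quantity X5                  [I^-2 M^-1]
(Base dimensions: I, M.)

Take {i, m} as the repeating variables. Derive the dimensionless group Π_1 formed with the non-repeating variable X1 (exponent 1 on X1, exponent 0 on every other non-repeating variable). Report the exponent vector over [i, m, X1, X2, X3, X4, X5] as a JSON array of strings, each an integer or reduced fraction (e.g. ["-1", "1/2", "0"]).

["3", "1", "1", "0", "0", "0", "0"]

Dimensional matrix (I×M by i×m×X1×X2×X3×X4×X5):
  I: [ 1  0 -3  3  1  3 -2]
  M: [ 0  1 -1  2  3  3 -1]
RREF → pivots at {i,m} ⇒ r = 2
Repeat: i,m; free: X1,X2,X3,X4,X5
RREF:
  r0: [   1    0   -3    3    1    3   -2]
  r1: [   0    1   -1    2    3    3   -1]
Fix exponent of X1 at 1, X2 at 0, X3 at 0, X4 at 0, X5 at 0; solve each RREF row for its pivot's exponent:
  r0: exp(i) + (-3)·1 = 0 ⇒ exp(i) = 3
  r1: exp(m) + (-1)·1 = 0 ⇒ exp(m) = 1
Π_1 = i^3 · m · X1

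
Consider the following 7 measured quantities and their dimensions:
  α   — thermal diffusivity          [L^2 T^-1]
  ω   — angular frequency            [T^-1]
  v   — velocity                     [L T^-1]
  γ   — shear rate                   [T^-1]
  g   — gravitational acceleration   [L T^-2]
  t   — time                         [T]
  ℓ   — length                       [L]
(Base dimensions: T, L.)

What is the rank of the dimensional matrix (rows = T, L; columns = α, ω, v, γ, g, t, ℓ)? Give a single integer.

Exponent matrix [T,L] × [α,ω,v,γ,g,t,ℓ]:
  T: [-1 -1 -1 -1 -2  1  0]
  L: [ 2  0  1  0  1  0  1]
Row reduction gives pivot columns α,ω; rank = 2

2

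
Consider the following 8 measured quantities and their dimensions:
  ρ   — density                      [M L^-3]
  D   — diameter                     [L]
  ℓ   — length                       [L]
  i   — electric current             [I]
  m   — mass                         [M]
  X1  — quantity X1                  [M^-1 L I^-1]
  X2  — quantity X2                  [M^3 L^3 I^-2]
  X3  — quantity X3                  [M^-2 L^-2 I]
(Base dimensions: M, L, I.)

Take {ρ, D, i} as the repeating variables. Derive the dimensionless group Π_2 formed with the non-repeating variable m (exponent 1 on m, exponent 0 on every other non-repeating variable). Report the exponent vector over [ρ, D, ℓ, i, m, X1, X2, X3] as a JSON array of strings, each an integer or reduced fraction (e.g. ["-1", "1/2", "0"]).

Write exponents as rows M,L,I / cols ρ,D,ℓ,i,m,X1,X2,X3:
  M: [ 1  0  0  0  1 -1  3 -2]
  L: [-3  1  1  0  0  1  3 -2]
  I: [ 0  0  0  1  0 -1 -2  1]
Row reduction gives pivot columns ρ,D,i; rank = 3
Pivot set = {ρ,D,i}, free = {ℓ,m,X1,X2,X3}
RREF:
  r0: [   1    0    0    0    1   -1    3   -2]
  r1: [   0    1    1    0    3   -2   12   -8]
  r2: [   0    0    0    1    0   -1   -2    1]
Fix exponent of m at 1, ℓ at 0, X1 at 0, X2 at 0, X3 at 0; solve each RREF row for its pivot's exponent:
  r0: exp(ρ) + (1)·1 = 0 ⇒ exp(ρ) = -1
  r1: exp(D) + (3)·1 = 0 ⇒ exp(D) = -3
  r2: exp(i) + (0)·1 = 0 ⇒ exp(i) = 0
Π_2 = ρ^-1 · D^-3 · m

["-1", "-3", "0", "0", "1", "0", "0", "0"]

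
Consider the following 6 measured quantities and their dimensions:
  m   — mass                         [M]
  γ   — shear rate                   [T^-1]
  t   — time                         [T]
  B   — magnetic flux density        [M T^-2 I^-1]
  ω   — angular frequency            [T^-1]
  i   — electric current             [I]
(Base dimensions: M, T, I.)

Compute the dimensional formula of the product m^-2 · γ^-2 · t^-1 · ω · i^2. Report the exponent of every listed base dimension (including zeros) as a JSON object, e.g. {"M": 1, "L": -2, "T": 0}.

{"M": -2, "T": 0, "I": 2}

Write exponents as rows M,T,I / cols m,γ,t,B,ω,i:
  M: [ 1  0  0  1  0  0]
  T: [ 0 -1  1 -2 -1  0]
  I: [ 0  0  0 -1  0  1]
  [M]: (-2)·1+(-2)·0+(-1)·0+(1)·0+(2)·0 = -2
  [T]: (-2)·0+(-2)·-1+(-1)·1+(1)·-1+(2)·0 = 0
  [I]: (-2)·0+(-2)·0+(-1)·0+(1)·0+(2)·1 = 2
⇒ M^-2 I^2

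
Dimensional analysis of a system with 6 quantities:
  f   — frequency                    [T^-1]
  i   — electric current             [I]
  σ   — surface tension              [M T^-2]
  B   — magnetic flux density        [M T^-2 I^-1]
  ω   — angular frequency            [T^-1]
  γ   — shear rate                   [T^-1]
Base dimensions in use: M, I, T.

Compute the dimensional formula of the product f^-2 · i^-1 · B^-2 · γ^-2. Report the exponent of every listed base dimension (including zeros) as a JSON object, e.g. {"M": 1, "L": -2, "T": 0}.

{"M": -2, "I": 1, "T": 8}

Write exponents as rows M,I,T / cols f,i,σ,B,ω,γ:
  M: [ 0  0  1  1  0  0]
  I: [ 0  1  0 -1  0  0]
  T: [-1  0 -2 -2 -1 -1]
  [M]: (-2)·0+(-1)·0+(-2)·1+(-2)·0 = -2
  [I]: (-2)·0+(-1)·1+(-2)·-1+(-2)·0 = 1
  [T]: (-2)·-1+(-1)·0+(-2)·-2+(-2)·-1 = 8
⇒ M^-2 I T^8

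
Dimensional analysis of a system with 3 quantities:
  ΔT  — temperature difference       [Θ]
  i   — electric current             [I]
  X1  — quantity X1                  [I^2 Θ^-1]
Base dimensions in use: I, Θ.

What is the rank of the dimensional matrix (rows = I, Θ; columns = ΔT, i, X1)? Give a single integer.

2

Write exponents as rows I,Θ / cols ΔT,i,X1:
  I: [ 0  1  2]
  Θ: [ 1  0 -1]
Row reduction gives pivot columns ΔT,i; rank = 2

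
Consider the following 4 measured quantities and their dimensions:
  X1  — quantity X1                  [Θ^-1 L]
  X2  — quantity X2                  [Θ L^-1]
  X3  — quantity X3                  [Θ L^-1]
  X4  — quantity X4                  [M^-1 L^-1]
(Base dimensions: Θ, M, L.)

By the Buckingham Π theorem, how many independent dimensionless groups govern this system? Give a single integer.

2

Exponent matrix [Θ,M,L] × [X1,X2,X3,X4]:
  Θ: [-1  1  1  0]
  M: [ 0  0  0 -1]
  L: [ 1 -1 -1 -1]
Row reduction gives pivot columns X1,X4; rank = 2
n=4, r=2 ⇒ 2 dimensionless groups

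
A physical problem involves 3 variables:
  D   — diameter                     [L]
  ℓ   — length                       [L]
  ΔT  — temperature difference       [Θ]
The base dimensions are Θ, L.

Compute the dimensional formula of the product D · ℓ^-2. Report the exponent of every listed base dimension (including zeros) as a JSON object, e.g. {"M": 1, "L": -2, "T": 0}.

{"Θ": 0, "L": -1}

Dimensional matrix (Θ×L by D×ℓ×ΔT):
  Θ: [ 0  0  1]
  L: [ 1  1  0]
  [Θ]: (1)·0+(-2)·0 = 0
  [L]: (1)·1+(-2)·1 = -1
⇒ L^-1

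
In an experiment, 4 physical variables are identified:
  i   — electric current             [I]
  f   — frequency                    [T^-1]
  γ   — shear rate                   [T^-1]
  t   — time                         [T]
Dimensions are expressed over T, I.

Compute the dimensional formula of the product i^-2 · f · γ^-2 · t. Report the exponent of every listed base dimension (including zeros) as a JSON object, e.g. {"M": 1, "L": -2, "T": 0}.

{"T": 2, "I": -2}

Dimensional matrix (T×I by i×f×γ×t):
  T: [ 0 -1 -1  1]
  I: [ 1  0  0  0]
  [T]: (-2)·0+(1)·-1+(-2)·-1+(1)·1 = 2
  [I]: (-2)·1+(1)·0+(-2)·0+(1)·0 = -2
⇒ T^2 I^-2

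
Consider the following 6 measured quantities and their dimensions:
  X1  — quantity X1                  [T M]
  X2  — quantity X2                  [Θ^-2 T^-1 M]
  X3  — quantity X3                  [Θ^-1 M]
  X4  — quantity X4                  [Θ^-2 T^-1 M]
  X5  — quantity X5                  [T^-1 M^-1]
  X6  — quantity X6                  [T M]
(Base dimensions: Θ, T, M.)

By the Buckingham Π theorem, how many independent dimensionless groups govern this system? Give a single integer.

Exponent matrix [Θ,T,M] × [X1,X2,X3,X4,X5,X6]:
  Θ: [ 0 -2 -1 -2  0  0]
  T: [ 1 -1  0 -1 -1  1]
  M: [ 1  1  1  1 -1  1]
Row reduction gives pivot columns X1,X2; rank = 2
6 vars − rank 2 = 4 Π groups

4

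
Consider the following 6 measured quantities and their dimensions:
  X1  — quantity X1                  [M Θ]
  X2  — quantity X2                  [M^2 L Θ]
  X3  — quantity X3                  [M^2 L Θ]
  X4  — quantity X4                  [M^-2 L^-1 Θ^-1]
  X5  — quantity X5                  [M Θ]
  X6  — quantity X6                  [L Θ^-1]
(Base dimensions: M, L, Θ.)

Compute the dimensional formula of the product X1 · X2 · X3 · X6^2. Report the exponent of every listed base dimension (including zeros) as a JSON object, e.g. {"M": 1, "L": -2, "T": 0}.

{"M": 5, "L": 4, "Θ": 1}

Exponent matrix [M,L,Θ] × [X1,X2,X3,X4,X5,X6]:
  M: [ 1  2  2 -2  1  0]
  L: [ 0  1  1 -1  0  1]
  Θ: [ 1  1  1 -1  1 -1]
  [M]: (1)·1+(1)·2+(1)·2+(2)·0 = 5
  [L]: (1)·0+(1)·1+(1)·1+(2)·1 = 4
  [Θ]: (1)·1+(1)·1+(1)·1+(2)·-1 = 1
⇒ M^5 L^4 Θ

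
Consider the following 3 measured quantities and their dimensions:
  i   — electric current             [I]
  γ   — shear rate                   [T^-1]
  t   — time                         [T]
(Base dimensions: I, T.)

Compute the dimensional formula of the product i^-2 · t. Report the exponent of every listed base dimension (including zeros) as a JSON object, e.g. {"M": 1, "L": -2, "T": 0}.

Exponent matrix [I,T] × [i,γ,t]:
  I: [ 1  0  0]
  T: [ 0 -1  1]
  [I]: (-2)·1+(1)·0 = -2
  [T]: (-2)·0+(1)·1 = 1
⇒ I^-2 T

{"I": -2, "T": 1}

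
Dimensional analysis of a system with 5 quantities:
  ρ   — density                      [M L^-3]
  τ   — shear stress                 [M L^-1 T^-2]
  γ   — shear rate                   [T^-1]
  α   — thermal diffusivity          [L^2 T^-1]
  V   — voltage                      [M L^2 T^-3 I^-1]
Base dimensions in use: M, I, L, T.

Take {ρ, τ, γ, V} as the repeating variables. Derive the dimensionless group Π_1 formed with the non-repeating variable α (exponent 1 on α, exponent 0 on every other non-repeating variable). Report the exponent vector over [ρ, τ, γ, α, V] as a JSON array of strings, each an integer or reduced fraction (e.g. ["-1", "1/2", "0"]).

["1", "-1", "1", "1", "0"]

Dimensional matrix (M×I×L×T by ρ×τ×γ×α×V):
  M: [ 1  1  0  0  1]
  I: [ 0  0  0  0 -1]
  L: [-3 -1  0  2  2]
  T: [ 0 -2 -1 -1 -3]
Row reduction gives pivot columns ρ,τ,γ,V; rank = 4
Pivot set = {ρ,τ,γ,V}, free = {α}
RREF:
  r0: [   1    0    0   -1    0]
  r1: [   0    1    0    1    0]
  r2: [   0    0    1   -1    0]
  r3: [   0    0    0    0    1]
Fix exponent of α at 1; solve each RREF row for its pivot's exponent:
  r0: exp(ρ) + (-1)·1 = 0 ⇒ exp(ρ) = 1
  r1: exp(τ) + (1)·1 = 0 ⇒ exp(τ) = -1
  r2: exp(γ) + (-1)·1 = 0 ⇒ exp(γ) = 1
  r3: exp(V) + (0)·1 = 0 ⇒ exp(V) = 0
Π_1 = ρ · τ^-1 · γ · α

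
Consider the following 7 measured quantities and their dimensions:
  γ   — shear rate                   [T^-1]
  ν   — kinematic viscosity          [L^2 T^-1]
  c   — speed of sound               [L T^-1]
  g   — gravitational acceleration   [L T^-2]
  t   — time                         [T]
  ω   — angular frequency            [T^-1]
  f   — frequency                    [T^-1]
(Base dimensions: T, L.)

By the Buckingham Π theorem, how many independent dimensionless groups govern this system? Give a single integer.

Exponent matrix [T,L] × [γ,ν,c,g,t,ω,f]:
  T: [-1 -1 -1 -2  1 -1 -1]
  L: [ 0  2  1  1  0  0  0]
Echelon form has 2 nonzero rows (pivots: γ,ν)
n=7, r=2 ⇒ 5 dimensionless groups

5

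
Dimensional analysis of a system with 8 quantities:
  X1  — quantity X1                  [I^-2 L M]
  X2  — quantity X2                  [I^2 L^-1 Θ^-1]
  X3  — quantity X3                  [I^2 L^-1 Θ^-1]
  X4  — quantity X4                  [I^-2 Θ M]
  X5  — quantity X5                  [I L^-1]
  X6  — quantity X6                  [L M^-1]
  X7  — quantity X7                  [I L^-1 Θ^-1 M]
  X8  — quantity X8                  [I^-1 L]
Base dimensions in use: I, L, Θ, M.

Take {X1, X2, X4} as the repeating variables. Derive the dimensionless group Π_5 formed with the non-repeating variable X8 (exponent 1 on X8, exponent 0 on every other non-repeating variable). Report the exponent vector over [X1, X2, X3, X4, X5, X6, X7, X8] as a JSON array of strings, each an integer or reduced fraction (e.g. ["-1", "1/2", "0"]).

["-1/2", "1/2", "0", "1/2", "0", "0", "0", "1"]

Exponent matrix [I,L,Θ,M] × [X1,X2,X3,X4,X5,X6,X7,X8]:
  I: [-2  2  2 -2  1  0  1 -1]
  L: [ 1 -1 -1  0 -1  1 -1  1]
  Θ: [ 0 -1 -1  1  0  0 -1  0]
  M: [ 1  0  0  1  0 -1  1  0]
Row reduction gives pivot columns X1,X2,X4; rank = 3
Repeat: X1,X2,X4; free: X3,X5,X6,X7,X8
RREF:
  r0: [   1    0    0    0 -1/2    0  1/2  1/2]
  r1: [   0    1    1    0  1/2   -1  3/2 -1/2]
  r2: [   0    0    0    1  1/2   -1  1/2 -1/2]
  r3: [   0    0    0    0    0    0    0    0]
Fix exponent of X8 at 1, X3 at 0, X5 at 0, X6 at 0, X7 at 0; solve each RREF row for its pivot's exponent:
  r0: exp(X1) + (1/2)·1 = 0 ⇒ exp(X1) = -1/2
  r1: exp(X2) + (-1/2)·1 = 0 ⇒ exp(X2) = 1/2
  r2: exp(X4) + (-1/2)·1 = 0 ⇒ exp(X4) = 1/2
Π_5 = X1^(-1/2) · X2^(1/2) · X4^(1/2) · X8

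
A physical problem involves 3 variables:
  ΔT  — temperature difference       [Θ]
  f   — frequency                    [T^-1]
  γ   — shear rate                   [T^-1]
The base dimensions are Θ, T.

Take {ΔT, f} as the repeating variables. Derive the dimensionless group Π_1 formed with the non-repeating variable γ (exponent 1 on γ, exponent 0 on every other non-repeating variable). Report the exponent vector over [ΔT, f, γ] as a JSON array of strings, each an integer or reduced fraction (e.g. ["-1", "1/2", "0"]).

["0", "-1", "1"]

Exponent matrix [Θ,T] × [ΔT,f,γ]:
  Θ: [ 1  0  0]
  T: [ 0 -1 -1]
RREF → pivots at {ΔT,f} ⇒ r = 2
Repeat: ΔT,f; free: γ
RREF:
  r0: [   1    0    0]
  r1: [   0    1    1]
Fix exponent of γ at 1; solve each RREF row for its pivot's exponent:
  r0: exp(ΔT) + (0)·1 = 0 ⇒ exp(ΔT) = 0
  r1: exp(f) + (1)·1 = 0 ⇒ exp(f) = -1
Π_1 = f^-1 · γ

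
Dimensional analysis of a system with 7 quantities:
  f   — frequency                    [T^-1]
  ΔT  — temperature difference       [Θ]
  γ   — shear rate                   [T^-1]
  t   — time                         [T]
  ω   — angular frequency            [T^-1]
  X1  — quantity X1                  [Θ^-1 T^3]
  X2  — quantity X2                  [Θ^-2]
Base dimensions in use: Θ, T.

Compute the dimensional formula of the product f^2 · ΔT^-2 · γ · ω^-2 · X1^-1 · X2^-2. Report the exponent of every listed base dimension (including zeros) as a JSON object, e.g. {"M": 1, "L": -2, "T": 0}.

{"Θ": 3, "T": -4}

Dimensional matrix (Θ×T by f×ΔT×γ×t×ω×X1×X2):
  Θ: [ 0  1  0  0  0 -1 -2]
  T: [-1  0 -1  1 -1  3  0]
  [Θ]: (2)·0+(-2)·1+(1)·0+(-2)·0+(-1)·-1+(-2)·-2 = 3
  [T]: (2)·-1+(-2)·0+(1)·-1+(-2)·-1+(-1)·3+(-2)·0 = -4
⇒ Θ^3 T^-4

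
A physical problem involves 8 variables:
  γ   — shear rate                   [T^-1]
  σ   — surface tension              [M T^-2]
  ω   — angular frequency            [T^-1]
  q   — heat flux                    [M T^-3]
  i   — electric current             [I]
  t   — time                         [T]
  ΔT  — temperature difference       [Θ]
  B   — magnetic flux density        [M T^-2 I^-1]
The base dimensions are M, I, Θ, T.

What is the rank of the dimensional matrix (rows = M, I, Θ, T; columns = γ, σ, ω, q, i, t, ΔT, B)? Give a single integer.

4

Write exponents as rows M,I,Θ,T / cols γ,σ,ω,q,i,t,ΔT,B:
  M: [ 0  1  0  1  0  0  0  1]
  I: [ 0  0  0  0  1  0  0 -1]
  Θ: [ 0  0  0  0  0  0  1  0]
  T: [-1 -2 -1 -3  0  1  0 -2]
RREF → pivots at {γ,σ,i,ΔT} ⇒ r = 4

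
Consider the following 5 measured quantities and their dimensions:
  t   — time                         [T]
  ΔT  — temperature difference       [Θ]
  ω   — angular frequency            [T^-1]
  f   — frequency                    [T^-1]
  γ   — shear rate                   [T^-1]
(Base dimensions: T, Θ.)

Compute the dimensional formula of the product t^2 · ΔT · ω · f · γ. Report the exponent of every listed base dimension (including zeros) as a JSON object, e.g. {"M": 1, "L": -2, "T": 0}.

{"T": -1, "Θ": 1}

Write exponents as rows T,Θ / cols t,ΔT,ω,f,γ:
  T: [ 1  0 -1 -1 -1]
  Θ: [ 0  1  0  0  0]
  [T]: (2)·1+(1)·0+(1)·-1+(1)·-1+(1)·-1 = -1
  [Θ]: (2)·0+(1)·1+(1)·0+(1)·0+(1)·0 = 1
⇒ T^-1 Θ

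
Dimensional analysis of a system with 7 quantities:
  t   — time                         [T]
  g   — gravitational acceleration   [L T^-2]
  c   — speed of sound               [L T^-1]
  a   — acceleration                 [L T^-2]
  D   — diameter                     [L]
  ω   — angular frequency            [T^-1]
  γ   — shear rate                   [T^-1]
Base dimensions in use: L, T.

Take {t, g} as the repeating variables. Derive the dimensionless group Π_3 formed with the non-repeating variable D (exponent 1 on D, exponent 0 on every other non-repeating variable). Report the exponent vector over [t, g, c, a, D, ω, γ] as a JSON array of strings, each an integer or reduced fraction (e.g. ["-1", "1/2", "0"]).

["-2", "-1", "0", "0", "1", "0", "0"]

Exponent matrix [L,T] × [t,g,c,a,D,ω,γ]:
  L: [ 0  1  1  1  1  0  0]
  T: [ 1 -2 -1 -2  0 -1 -1]
RREF → pivots at {t,g} ⇒ r = 2
Repeat: t,g; free: c,a,D,ω,γ
RREF:
  r0: [   1    0    1    0    2   -1   -1]
  r1: [   0    1    1    1    1    0    0]
Fix exponent of D at 1, c at 0, a at 0, ω at 0, γ at 0; solve each RREF row for its pivot's exponent:
  r0: exp(t) + (2)·1 = 0 ⇒ exp(t) = -2
  r1: exp(g) + (1)·1 = 0 ⇒ exp(g) = -1
Π_3 = t^-2 · g^-1 · D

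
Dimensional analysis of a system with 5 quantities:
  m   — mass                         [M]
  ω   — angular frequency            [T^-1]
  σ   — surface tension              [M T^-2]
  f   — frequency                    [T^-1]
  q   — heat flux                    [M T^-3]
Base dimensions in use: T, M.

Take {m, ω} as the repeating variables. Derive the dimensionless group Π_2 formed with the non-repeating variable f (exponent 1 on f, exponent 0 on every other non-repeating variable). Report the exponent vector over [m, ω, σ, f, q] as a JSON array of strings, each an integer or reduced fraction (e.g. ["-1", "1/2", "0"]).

["0", "-1", "0", "1", "0"]

Dimensional matrix (T×M by m×ω×σ×f×q):
  T: [ 0 -1 -2 -1 -3]
  M: [ 1  0  1  0  1]
Row reduction gives pivot columns m,ω; rank = 2
Pivot set = {m,ω}, free = {σ,f,q}
RREF:
  r0: [   1    0    1    0    1]
  r1: [   0    1    2    1    3]
Fix exponent of f at 1, σ at 0, q at 0; solve each RREF row for its pivot's exponent:
  r0: exp(m) + (0)·1 = 0 ⇒ exp(m) = 0
  r1: exp(ω) + (1)·1 = 0 ⇒ exp(ω) = -1
Π_2 = ω^-1 · f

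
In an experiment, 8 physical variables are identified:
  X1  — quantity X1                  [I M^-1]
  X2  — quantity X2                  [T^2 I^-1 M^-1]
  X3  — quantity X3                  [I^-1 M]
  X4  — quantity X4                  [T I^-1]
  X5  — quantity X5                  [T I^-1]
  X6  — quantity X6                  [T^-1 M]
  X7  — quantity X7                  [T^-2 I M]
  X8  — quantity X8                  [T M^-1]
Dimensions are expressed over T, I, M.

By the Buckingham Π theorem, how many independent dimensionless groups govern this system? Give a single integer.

Exponent matrix [T,I,M] × [X1,X2,X3,X4,X5,X6,X7,X8]:
  T: [ 0  2  0  1  1 -1 -2  1]
  I: [ 1 -1 -1 -1 -1  0  1  0]
  M: [-1 -1  1  0  0  1  1 -1]
Row reduction gives pivot columns X1,X2; rank = 2
n=8, r=2 ⇒ 6 dimensionless groups

6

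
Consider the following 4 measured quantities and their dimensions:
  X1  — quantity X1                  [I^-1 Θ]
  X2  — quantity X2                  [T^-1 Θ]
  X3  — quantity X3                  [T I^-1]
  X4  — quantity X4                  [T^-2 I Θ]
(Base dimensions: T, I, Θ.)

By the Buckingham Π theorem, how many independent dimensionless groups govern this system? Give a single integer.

Write exponents as rows T,I,Θ / cols X1,X2,X3,X4:
  T: [ 0 -1  1 -2]
  I: [-1  0 -1  1]
  Θ: [ 1  1  0  1]
Echelon form has 2 nonzero rows (pivots: X1,X2)
Π count = n − r = 4 − 2 = 2

2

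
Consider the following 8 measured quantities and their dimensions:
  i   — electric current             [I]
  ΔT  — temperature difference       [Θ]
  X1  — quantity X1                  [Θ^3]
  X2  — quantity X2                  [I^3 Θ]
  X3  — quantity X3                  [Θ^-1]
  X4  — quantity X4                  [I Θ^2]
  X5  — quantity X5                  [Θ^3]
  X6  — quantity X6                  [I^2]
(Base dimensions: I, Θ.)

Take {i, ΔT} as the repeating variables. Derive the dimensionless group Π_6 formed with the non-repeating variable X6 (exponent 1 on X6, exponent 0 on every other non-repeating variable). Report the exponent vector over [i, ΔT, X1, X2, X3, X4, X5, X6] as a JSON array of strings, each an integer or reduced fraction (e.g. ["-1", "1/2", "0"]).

["-2", "0", "0", "0", "0", "0", "0", "1"]

Write exponents as rows I,Θ / cols i,ΔT,X1,X2,X3,X4,X5,X6:
  I: [ 1  0  0  3  0  1  0  2]
  Θ: [ 0  1  3  1 -1  2  3  0]
Row reduction gives pivot columns i,ΔT; rank = 2
Pivot set = {i,ΔT}, free = {X1,X2,X3,X4,X5,X6}
RREF:
  r0: [   1    0    0    3    0    1    0    2]
  r1: [   0    1    3    1   -1    2    3    0]
Fix exponent of X6 at 1, X1 at 0, X2 at 0, X3 at 0, X4 at 0, X5 at 0; solve each RREF row for its pivot's exponent:
  r0: exp(i) + (2)·1 = 0 ⇒ exp(i) = -2
  r1: exp(ΔT) + (0)·1 = 0 ⇒ exp(ΔT) = 0
Π_6 = i^-2 · X6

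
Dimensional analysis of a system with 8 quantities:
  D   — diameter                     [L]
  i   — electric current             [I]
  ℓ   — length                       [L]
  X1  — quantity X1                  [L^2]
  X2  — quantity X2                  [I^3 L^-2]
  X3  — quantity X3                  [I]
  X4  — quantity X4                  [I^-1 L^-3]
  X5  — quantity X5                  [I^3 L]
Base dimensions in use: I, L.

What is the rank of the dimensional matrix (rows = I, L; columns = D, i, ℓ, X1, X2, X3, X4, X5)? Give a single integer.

Exponent matrix [I,L] × [D,i,ℓ,X1,X2,X3,X4,X5]:
  I: [ 0  1  0  0  3  1 -1  3]
  L: [ 1  0  1  2 -2  0 -3  1]
RREF → pivots at {D,i} ⇒ r = 2

2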